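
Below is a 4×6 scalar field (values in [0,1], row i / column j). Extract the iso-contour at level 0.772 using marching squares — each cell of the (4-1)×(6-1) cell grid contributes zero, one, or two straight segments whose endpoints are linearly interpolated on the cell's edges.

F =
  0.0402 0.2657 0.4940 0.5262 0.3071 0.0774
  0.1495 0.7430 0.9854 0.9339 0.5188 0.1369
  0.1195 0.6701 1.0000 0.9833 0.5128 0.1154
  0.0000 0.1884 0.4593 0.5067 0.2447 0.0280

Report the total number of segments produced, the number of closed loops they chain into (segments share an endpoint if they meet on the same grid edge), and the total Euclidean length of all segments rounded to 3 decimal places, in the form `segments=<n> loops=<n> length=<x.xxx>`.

segments=8 loops=1 length=6.999

cell (0,1): code 0100 → (0.566,2.000)–(1.000,1.120)
cell (0,2): code 1100 → (0.603,3.000)–(0.566,2.000)
cell (0,3): code 1000 → (1.000,3.390)–(0.603,3.000)
cell (1,1): code 0110 → (1.000,1.120)–(2.000,1.309)
cell (1,3): code 1001 → (2.000,3.449)–(1.000,3.390)
cell (2,1): code 0010 → (2.000,1.309)–(2.422,2.000)
cell (2,2): code 0011 → (2.422,2.000)–(2.443,3.000)
cell (2,3): code 0001 → (2.443,3.000)–(2.000,3.449)
total: 8 segments, chained into 1 closed loop(s), length Σ = 6.999342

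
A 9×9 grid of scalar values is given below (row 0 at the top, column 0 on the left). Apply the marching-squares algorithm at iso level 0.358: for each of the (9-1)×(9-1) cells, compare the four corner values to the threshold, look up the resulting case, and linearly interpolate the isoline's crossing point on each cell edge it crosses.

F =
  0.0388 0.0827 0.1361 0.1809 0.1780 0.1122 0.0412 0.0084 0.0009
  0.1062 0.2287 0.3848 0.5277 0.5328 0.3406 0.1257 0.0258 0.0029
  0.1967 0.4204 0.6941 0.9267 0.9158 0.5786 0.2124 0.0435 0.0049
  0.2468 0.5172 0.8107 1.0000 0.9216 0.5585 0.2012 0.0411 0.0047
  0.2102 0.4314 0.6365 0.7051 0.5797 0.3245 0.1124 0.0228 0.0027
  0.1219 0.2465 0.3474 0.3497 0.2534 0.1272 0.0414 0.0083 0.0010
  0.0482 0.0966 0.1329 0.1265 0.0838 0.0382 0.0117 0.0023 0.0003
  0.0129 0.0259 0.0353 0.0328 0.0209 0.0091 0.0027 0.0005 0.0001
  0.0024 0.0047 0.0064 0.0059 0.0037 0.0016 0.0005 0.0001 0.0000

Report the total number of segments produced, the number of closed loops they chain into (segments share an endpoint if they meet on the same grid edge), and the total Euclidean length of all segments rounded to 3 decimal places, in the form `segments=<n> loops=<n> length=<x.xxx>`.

segments=18 loops=1 length=15.138

cell (0,1): code 0100 → (0.892,2.000)–(1.000,1.828)
cell (0,2): code 1100 → (0.511,3.000)–(0.892,2.000)
cell (0,3): code 1100 → (0.507,4.000)–(0.511,3.000)
cell (0,4): code 1000 → (1.000,4.909)–(0.507,4.000)
cell (1,0): code 0100 → (1.674,1.000)–(2.000,0.721)
cell (1,1): code 1110 → (1.000,1.828)–(1.674,1.000)
cell (1,4): code 1101 → (1.073,5.000)–(1.000,4.909)
cell (1,5): code 1000 → (2.000,5.602)–(1.073,5.000)
cell (2,0): code 0110 → (2.000,0.721)–(3.000,0.411)
cell (2,5): code 1001 → (3.000,5.561)–(2.000,5.602)
cell (3,0): code 0110 → (3.000,0.411)–(4.000,0.668)
cell (3,4): code 1011 → (4.000,4.869)–(3.857,5.000)
cell (3,5): code 0001 → (3.857,5.000)–(3.000,5.561)
cell (4,0): code 0010 → (4.000,0.668)–(4.397,1.000)
cell (4,1): code 0011 → (4.397,1.000)–(4.963,2.000)
cell (4,2): code 0011 → (4.963,2.000)–(4.977,3.000)
cell (4,3): code 0011 → (4.977,3.000)–(4.679,4.000)
cell (4,4): code 0001 → (4.679,4.000)–(4.000,4.869)
total: 18 segments, chained into 1 closed loop(s), length Σ = 15.137589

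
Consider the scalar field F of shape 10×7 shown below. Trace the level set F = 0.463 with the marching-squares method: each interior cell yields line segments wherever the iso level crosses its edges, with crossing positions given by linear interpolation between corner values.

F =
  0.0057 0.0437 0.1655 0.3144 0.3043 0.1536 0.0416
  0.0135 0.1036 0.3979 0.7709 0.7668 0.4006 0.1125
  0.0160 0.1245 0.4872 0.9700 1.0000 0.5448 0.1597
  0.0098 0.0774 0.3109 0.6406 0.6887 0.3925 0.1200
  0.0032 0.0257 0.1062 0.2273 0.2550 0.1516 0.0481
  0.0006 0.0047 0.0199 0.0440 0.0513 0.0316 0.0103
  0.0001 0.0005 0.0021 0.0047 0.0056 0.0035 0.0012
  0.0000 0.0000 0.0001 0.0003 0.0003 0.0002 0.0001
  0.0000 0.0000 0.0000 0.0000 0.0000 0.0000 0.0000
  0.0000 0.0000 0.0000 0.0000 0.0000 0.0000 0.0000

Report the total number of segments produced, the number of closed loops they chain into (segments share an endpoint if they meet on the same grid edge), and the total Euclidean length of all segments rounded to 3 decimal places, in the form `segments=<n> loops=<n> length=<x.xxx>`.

segments=14 loops=1 length=10.069

cell (0,2): code 0100 → (0.326,3.000)–(1.000,2.175)
cell (0,3): code 1100 → (0.343,4.000)–(0.326,3.000)
cell (0,4): code 1000 → (1.000,4.830)–(0.343,4.000)
cell (1,1): code 0100 → (1.729,2.000)–(2.000,1.933)
cell (1,2): code 1110 → (1.000,2.175)–(1.729,2.000)
cell (1,4): code 1101 → (1.433,5.000)–(1.000,4.830)
cell (1,5): code 1000 → (2.000,5.212)–(1.433,5.000)
cell (2,1): code 0010 → (2.000,1.933)–(2.137,2.000)
cell (2,2): code 0111 → (2.137,2.000)–(3.000,2.461)
cell (2,4): code 1011 → (3.000,4.762)–(2.537,5.000)
cell (2,5): code 0001 → (2.537,5.000)–(2.000,5.212)
cell (3,2): code 0010 → (3.000,2.461)–(3.430,3.000)
cell (3,3): code 0011 → (3.430,3.000)–(3.520,4.000)
cell (3,4): code 0001 → (3.520,4.000)–(3.000,4.762)
total: 14 segments, chained into 1 closed loop(s), length Σ = 10.068754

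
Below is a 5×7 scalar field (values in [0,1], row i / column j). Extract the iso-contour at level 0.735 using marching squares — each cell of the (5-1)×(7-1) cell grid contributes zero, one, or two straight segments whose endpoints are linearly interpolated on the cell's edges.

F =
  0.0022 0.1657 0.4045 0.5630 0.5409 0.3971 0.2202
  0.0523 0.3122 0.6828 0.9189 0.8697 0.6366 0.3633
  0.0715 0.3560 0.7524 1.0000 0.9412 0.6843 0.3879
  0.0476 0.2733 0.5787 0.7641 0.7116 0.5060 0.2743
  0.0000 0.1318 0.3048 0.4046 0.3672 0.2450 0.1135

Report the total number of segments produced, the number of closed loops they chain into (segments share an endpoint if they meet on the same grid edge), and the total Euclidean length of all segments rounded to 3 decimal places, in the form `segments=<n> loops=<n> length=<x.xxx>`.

cell (0,2): code 0100 → (0.483,3.000)–(1.000,2.221)
cell (0,3): code 1100 → (0.590,4.000)–(0.483,3.000)
cell (0,4): code 1000 → (1.000,4.578)–(0.590,4.000)
cell (1,1): code 0100 → (1.750,2.000)–(2.000,1.956)
cell (1,2): code 1110 → (1.000,2.221)–(1.750,2.000)
cell (1,4): code 1001 → (2.000,4.803)–(1.000,4.578)
cell (2,1): code 0010 → (2.000,1.956)–(2.100,2.000)
cell (2,2): code 0111 → (2.100,2.000)–(3.000,2.843)
cell (2,3): code 1011 → (3.000,3.554)–(2.898,4.000)
cell (2,4): code 0001 → (2.898,4.000)–(2.000,4.803)
cell (3,2): code 0010 → (3.000,2.843)–(3.081,3.000)
cell (3,3): code 0001 → (3.081,3.000)–(3.000,3.554)
total: 12 segments, chained into 1 closed loop(s), length Σ = 8.450354

segments=12 loops=1 length=8.450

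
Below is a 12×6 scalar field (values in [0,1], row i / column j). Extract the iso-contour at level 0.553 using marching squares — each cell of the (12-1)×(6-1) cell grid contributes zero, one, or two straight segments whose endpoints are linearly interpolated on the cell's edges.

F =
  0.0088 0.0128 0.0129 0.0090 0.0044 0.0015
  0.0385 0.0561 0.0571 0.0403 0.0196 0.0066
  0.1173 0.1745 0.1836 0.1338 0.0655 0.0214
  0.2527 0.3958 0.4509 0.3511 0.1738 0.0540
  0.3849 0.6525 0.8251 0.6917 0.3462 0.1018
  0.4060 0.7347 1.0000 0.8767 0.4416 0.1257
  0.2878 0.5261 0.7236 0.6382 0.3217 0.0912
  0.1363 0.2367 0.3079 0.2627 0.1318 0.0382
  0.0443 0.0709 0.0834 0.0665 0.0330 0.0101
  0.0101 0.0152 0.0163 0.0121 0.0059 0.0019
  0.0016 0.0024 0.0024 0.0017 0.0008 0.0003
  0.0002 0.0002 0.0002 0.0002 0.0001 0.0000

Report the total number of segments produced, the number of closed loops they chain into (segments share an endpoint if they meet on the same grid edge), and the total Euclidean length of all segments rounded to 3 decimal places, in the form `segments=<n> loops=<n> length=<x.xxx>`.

cell (3,0): code 0100 → (3.612,1.000)–(4.000,0.628)
cell (3,1): code 1100 → (3.273,2.000)–(3.612,1.000)
cell (3,2): code 1100 → (3.593,3.000)–(3.273,2.000)
cell (3,3): code 1000 → (4.000,3.401)–(3.593,3.000)
cell (4,0): code 0110 → (4.000,0.628)–(5.000,0.447)
cell (4,3): code 1001 → (5.000,3.744)–(4.000,3.401)
cell (5,0): code 0010 → (5.000,0.447)–(5.871,1.000)
cell (5,1): code 0111 → (5.871,1.000)–(6.000,1.136)
cell (5,3): code 1001 → (6.000,3.269)–(5.000,3.744)
cell (6,1): code 0010 → (6.000,1.136)–(6.410,2.000)
cell (6,2): code 0011 → (6.410,2.000)–(6.227,3.000)
cell (6,3): code 0001 → (6.227,3.000)–(6.000,3.269)
total: 12 segments, chained into 1 closed loop(s), length Σ = 9.939505

segments=12 loops=1 length=9.940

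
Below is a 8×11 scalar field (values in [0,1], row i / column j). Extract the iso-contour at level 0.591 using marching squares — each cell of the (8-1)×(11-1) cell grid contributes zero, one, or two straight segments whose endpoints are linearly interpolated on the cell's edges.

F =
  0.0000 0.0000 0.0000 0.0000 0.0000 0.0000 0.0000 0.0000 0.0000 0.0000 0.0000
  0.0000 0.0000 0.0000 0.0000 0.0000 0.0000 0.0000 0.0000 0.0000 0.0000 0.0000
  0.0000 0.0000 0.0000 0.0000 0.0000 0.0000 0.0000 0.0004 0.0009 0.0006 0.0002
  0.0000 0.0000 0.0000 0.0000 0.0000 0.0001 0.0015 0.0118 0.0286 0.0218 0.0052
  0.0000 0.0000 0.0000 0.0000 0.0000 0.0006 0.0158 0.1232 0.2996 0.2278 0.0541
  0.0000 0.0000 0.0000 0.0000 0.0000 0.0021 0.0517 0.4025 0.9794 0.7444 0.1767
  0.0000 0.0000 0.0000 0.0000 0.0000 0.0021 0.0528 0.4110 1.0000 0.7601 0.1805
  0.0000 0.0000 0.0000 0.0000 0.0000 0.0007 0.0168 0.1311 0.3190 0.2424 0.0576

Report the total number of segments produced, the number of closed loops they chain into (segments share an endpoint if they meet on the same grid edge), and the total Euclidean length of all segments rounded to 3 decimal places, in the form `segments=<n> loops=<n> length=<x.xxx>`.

cell (4,7): code 0100 → (4.429,8.000)–(5.000,7.327)
cell (4,8): code 1100 → (4.703,9.000)–(4.429,8.000)
cell (4,9): code 1000 → (5.000,9.270)–(4.703,9.000)
cell (5,7): code 0110 → (5.000,7.327)–(6.000,7.306)
cell (5,9): code 1001 → (6.000,9.292)–(5.000,9.270)
cell (6,7): code 0010 → (6.000,7.306)–(6.601,8.000)
cell (6,8): code 0011 → (6.601,8.000)–(6.327,9.000)
cell (6,9): code 0001 → (6.327,9.000)–(6.000,9.292)
total: 8 segments, chained into 1 closed loop(s), length Σ = 6.714814

segments=8 loops=1 length=6.715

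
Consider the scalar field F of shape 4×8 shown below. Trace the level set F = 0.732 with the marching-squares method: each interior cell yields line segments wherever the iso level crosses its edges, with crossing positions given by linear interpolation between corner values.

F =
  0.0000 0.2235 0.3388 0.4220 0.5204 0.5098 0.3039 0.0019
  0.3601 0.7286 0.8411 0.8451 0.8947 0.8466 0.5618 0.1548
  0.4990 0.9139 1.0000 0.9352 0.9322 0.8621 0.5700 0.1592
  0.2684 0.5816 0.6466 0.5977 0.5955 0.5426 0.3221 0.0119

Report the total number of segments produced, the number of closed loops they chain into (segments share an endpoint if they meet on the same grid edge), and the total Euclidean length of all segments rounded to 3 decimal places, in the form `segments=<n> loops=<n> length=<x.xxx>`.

segments=14 loops=1 length=12.008

cell (0,1): code 0100 → (0.783,2.000)–(1.000,1.030)
cell (0,2): code 1100 → (0.733,3.000)–(0.783,2.000)
cell (0,3): code 1100 → (0.565,4.000)–(0.733,3.000)
cell (0,4): code 1100 → (0.660,5.000)–(0.565,4.000)
cell (0,5): code 1000 → (1.000,5.402)–(0.660,5.000)
cell (1,0): code 0100 → (1.018,1.000)–(2.000,0.562)
cell (1,1): code 1110 → (1.000,1.030)–(1.018,1.000)
cell (1,5): code 1001 → (2.000,5.445)–(1.000,5.402)
cell (2,0): code 0010 → (2.000,0.562)–(2.547,1.000)
cell (2,1): code 0011 → (2.547,1.000)–(2.758,2.000)
cell (2,2): code 0011 → (2.758,2.000)–(2.602,3.000)
cell (2,3): code 0011 → (2.602,3.000)–(2.595,4.000)
cell (2,4): code 0011 → (2.595,4.000)–(2.407,5.000)
cell (2,5): code 0001 → (2.407,5.000)–(2.000,5.445)
total: 14 segments, chained into 1 closed loop(s), length Σ = 12.008149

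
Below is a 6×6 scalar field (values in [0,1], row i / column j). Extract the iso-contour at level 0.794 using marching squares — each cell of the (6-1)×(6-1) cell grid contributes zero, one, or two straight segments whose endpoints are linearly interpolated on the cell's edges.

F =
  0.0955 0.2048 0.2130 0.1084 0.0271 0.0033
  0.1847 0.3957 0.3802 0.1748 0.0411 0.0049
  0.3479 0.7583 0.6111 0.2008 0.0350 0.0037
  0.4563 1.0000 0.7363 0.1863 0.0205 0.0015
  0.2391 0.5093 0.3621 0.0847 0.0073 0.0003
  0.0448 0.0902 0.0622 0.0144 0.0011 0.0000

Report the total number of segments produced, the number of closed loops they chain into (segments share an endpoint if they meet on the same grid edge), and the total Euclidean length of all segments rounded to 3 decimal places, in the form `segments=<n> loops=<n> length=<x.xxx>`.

cell (2,0): code 0100 → (2.148,1.000)–(3.000,0.621)
cell (2,1): code 1000 → (3.000,1.781)–(2.148,1.000)
cell (3,0): code 0010 → (3.000,0.621)–(3.420,1.000)
cell (3,1): code 0001 → (3.420,1.000)–(3.000,1.781)
total: 4 segments, chained into 1 closed loop(s), length Σ = 3.541212

segments=4 loops=1 length=3.541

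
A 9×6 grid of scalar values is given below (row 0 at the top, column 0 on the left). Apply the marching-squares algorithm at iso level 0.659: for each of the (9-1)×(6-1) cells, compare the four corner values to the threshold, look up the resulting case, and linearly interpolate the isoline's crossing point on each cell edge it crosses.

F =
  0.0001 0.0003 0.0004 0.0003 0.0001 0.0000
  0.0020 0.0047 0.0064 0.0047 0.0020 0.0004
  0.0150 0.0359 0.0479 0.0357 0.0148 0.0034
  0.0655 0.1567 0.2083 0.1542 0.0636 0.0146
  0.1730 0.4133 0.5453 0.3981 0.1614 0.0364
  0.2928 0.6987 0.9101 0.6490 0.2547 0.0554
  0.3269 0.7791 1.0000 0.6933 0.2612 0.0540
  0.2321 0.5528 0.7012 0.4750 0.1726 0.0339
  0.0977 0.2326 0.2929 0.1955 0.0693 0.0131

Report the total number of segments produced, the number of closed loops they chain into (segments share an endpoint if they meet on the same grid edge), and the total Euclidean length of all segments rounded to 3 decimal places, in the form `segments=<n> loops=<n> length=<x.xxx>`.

segments=12 loops=1 length=7.827

cell (4,0): code 0100 → (4.861,1.000)–(5.000,0.902)
cell (4,1): code 1100 → (4.312,2.000)–(4.861,1.000)
cell (4,2): code 1000 → (5.000,2.962)–(4.312,2.000)
cell (5,0): code 0110 → (5.000,0.902)–(6.000,0.734)
cell (5,2): code 1101 → (5.226,3.000)–(5.000,2.962)
cell (5,3): code 1000 → (6.000,3.079)–(5.226,3.000)
cell (6,0): code 0010 → (6.000,0.734)–(6.531,1.000)
cell (6,1): code 0111 → (6.531,1.000)–(7.000,1.716)
cell (6,2): code 1011 → (7.000,2.187)–(6.157,3.000)
cell (6,3): code 0001 → (6.157,3.000)–(6.000,3.079)
cell (7,1): code 0010 → (7.000,1.716)–(7.103,2.000)
cell (7,2): code 0001 → (7.103,2.000)–(7.000,2.187)
total: 12 segments, chained into 1 closed loop(s), length Σ = 7.827351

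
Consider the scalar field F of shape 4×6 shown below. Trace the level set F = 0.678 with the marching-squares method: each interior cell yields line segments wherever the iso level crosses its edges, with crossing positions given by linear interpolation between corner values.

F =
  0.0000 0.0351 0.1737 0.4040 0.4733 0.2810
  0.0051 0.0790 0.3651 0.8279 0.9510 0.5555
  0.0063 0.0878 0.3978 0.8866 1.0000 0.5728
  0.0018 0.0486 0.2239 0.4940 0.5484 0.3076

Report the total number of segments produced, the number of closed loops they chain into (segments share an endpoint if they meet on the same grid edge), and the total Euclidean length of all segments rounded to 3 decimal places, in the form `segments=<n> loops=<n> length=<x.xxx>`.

segments=8 loops=1 length=7.142

cell (0,2): code 0100 → (0.646,3.000)–(1.000,2.676)
cell (0,3): code 1100 → (0.429,4.000)–(0.646,3.000)
cell (0,4): code 1000 → (1.000,4.690)–(0.429,4.000)
cell (1,2): code 0110 → (1.000,2.676)–(2.000,2.573)
cell (1,4): code 1001 → (2.000,4.754)–(1.000,4.690)
cell (2,2): code 0010 → (2.000,2.573)–(2.531,3.000)
cell (2,3): code 0011 → (2.531,3.000)–(2.713,4.000)
cell (2,4): code 0001 → (2.713,4.000)–(2.000,4.754)
total: 8 segments, chained into 1 closed loop(s), length Σ = 7.141851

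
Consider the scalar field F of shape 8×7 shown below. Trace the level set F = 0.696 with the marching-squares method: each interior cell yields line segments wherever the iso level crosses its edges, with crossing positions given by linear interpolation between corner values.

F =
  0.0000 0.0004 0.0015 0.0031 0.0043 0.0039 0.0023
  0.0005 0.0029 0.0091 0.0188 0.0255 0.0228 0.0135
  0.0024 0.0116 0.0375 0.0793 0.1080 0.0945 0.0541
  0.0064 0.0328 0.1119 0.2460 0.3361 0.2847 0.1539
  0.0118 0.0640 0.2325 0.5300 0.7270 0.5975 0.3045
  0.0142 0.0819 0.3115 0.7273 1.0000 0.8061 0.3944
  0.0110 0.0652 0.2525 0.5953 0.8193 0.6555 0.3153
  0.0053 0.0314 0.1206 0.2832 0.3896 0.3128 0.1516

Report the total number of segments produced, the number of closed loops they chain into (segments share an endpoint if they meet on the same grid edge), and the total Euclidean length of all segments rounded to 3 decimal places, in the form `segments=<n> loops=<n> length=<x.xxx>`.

segments=12 loops=1 length=6.986

cell (3,3): code 0100 → (3.921,4.000)–(4.000,3.843)
cell (3,4): code 1000 → (4.000,4.239)–(3.921,4.000)
cell (4,2): code 0100 → (4.841,3.000)–(5.000,2.925)
cell (4,3): code 1110 → (4.000,3.843)–(4.841,3.000)
cell (4,4): code 1101 → (4.472,5.000)–(4.000,4.239)
cell (4,5): code 1000 → (5.000,5.267)–(4.472,5.000)
cell (5,2): code 0010 → (5.000,2.925)–(5.237,3.000)
cell (5,3): code 0111 → (5.237,3.000)–(6.000,3.450)
cell (5,4): code 1011 → (6.000,4.753)–(5.731,5.000)
cell (5,5): code 0001 → (5.731,5.000)–(5.000,5.267)
cell (6,3): code 0010 → (6.000,3.450)–(6.287,4.000)
cell (6,4): code 0001 → (6.287,4.000)–(6.000,4.753)
total: 12 segments, chained into 1 closed loop(s), length Σ = 6.986078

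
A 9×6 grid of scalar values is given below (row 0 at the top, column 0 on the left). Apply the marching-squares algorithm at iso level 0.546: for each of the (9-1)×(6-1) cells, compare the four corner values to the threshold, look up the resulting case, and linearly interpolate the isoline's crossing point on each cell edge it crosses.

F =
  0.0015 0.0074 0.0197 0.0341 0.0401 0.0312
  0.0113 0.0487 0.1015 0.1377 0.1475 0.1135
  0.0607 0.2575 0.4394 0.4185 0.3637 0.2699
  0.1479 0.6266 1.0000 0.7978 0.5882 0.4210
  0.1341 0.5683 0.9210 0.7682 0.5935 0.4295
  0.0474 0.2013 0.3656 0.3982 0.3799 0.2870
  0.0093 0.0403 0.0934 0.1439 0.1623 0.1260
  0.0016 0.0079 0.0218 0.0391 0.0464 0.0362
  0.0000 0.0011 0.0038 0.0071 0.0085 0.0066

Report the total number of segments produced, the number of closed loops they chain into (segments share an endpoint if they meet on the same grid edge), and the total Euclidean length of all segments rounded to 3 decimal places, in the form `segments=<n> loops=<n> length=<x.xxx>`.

cell (2,0): code 0100 → (2.782,1.000)–(3.000,0.832)
cell (2,1): code 1100 → (2.190,2.000)–(2.782,1.000)
cell (2,2): code 1100 → (2.336,3.000)–(2.190,2.000)
cell (2,3): code 1100 → (2.812,4.000)–(2.336,3.000)
cell (2,4): code 1000 → (3.000,4.252)–(2.812,4.000)
cell (3,0): code 0110 → (3.000,0.832)–(4.000,0.949)
cell (3,4): code 1001 → (4.000,4.290)–(3.000,4.252)
cell (4,0): code 0010 → (4.000,0.949)–(4.061,1.000)
cell (4,1): code 0011 → (4.061,1.000)–(4.675,2.000)
cell (4,2): code 0011 → (4.675,2.000)–(4.601,3.000)
cell (4,3): code 0011 → (4.601,3.000)–(4.222,4.000)
cell (4,4): code 0001 → (4.222,4.000)–(4.000,4.290)
total: 12 segments, chained into 1 closed loop(s), length Σ = 9.568139

segments=12 loops=1 length=9.568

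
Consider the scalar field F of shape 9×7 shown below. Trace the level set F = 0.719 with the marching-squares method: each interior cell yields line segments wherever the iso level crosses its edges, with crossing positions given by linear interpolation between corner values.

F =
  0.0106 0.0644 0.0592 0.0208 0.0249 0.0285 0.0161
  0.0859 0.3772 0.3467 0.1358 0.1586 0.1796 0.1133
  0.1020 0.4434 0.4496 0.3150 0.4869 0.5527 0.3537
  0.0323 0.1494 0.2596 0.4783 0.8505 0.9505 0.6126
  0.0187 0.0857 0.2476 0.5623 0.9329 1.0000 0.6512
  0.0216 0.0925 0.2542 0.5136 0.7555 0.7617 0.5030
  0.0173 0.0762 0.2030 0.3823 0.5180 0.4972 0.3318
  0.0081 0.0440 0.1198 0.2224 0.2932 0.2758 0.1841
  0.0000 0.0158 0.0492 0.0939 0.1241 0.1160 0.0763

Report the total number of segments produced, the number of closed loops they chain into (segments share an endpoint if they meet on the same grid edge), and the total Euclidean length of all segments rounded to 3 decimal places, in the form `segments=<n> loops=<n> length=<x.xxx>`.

segments=10 loops=1 length=8.181

cell (2,3): code 0100 → (2.638,4.000)–(3.000,3.647)
cell (2,4): code 1100 → (2.418,5.000)–(2.638,4.000)
cell (2,5): code 1000 → (3.000,5.685)–(2.418,5.000)
cell (3,3): code 0110 → (3.000,3.647)–(4.000,3.423)
cell (3,5): code 1001 → (4.000,5.806)–(3.000,5.685)
cell (4,3): code 0110 → (4.000,3.423)–(5.000,3.849)
cell (4,5): code 1001 → (5.000,5.165)–(4.000,5.806)
cell (5,3): code 0010 → (5.000,3.849)–(5.154,4.000)
cell (5,4): code 0011 → (5.154,4.000)–(5.161,5.000)
cell (5,5): code 0001 → (5.161,5.000)–(5.000,5.165)
total: 10 segments, chained into 1 closed loop(s), length Σ = 8.181391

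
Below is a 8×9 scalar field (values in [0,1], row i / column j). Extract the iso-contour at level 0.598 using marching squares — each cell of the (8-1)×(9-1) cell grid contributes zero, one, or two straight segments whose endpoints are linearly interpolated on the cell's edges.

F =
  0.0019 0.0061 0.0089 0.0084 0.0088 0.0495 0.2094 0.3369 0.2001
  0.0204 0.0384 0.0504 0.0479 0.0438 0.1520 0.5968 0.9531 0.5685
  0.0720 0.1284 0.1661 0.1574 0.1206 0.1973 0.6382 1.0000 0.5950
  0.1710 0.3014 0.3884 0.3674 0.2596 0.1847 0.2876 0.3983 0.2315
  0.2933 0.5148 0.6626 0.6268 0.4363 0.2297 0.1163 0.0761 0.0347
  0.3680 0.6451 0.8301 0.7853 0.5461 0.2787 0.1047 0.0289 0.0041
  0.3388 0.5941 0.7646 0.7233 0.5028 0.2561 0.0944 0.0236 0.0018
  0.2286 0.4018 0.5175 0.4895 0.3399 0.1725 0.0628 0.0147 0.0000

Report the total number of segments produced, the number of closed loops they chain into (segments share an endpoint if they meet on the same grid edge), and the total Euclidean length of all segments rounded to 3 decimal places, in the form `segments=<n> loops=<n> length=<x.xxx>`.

segments=20 loops=2 length=15.877

cell (0,6): code 0100 → (0.424,7.000)–(1.000,6.003)
cell (0,7): code 1000 → (1.000,7.923)–(0.424,7.000)
cell (1,5): code 0100 → (1.029,6.000)–(2.000,5.909)
cell (1,6): code 1110 → (1.000,6.003)–(1.029,6.000)
cell (1,7): code 1001 → (2.000,7.993)–(1.000,7.923)
cell (2,5): code 0010 → (2.000,5.909)–(2.115,6.000)
cell (2,6): code 0011 → (2.115,6.000)–(2.668,7.000)
cell (2,7): code 0001 → (2.668,7.000)–(2.000,7.993)
cell (3,1): code 0100 → (3.764,2.000)–(4.000,1.563)
cell (3,2): code 1100 → (3.889,3.000)–(3.764,2.000)
cell (3,3): code 1000 → (4.000,3.151)–(3.889,3.000)
cell (4,0): code 0100 → (4.639,1.000)–(5.000,0.830)
cell (4,1): code 1110 → (4.000,1.563)–(4.639,1.000)
cell (4,3): code 1001 → (5.000,3.783)–(4.000,3.151)
cell (5,0): code 0010 → (5.000,0.830)–(5.924,1.000)
cell (5,1): code 0111 → (5.924,1.000)–(6.000,1.023)
cell (5,3): code 1001 → (6.000,3.568)–(5.000,3.783)
cell (6,1): code 0010 → (6.000,1.023)–(6.674,2.000)
cell (6,2): code 0011 → (6.674,2.000)–(6.536,3.000)
cell (6,3): code 0001 → (6.536,3.000)–(6.000,3.568)
total: 20 segments, chained into 2 closed loop(s), length Σ = 15.877260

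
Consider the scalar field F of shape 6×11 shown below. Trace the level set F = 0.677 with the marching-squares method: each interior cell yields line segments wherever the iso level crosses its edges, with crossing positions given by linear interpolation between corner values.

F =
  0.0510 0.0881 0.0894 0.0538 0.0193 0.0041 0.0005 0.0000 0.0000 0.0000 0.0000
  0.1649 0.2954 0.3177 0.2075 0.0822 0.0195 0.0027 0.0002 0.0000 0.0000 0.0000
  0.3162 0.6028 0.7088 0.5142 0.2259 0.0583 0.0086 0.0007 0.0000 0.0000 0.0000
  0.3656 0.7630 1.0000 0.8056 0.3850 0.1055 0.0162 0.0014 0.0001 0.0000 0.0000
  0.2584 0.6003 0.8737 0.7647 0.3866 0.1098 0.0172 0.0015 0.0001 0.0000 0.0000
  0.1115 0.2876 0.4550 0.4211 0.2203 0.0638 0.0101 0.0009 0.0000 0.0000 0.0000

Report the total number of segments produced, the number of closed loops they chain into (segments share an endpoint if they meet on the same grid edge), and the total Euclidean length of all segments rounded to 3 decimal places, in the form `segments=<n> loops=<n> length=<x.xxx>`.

segments=12 loops=1 length=7.804

cell (1,1): code 0100 → (1.919,2.000)–(2.000,1.700)
cell (1,2): code 1000 → (2.000,2.163)–(1.919,2.000)
cell (2,0): code 0100 → (2.463,1.000)–(3.000,0.784)
cell (2,1): code 1110 → (2.000,1.700)–(2.463,1.000)
cell (2,2): code 1101 → (2.559,3.000)–(2.000,2.163)
cell (2,3): code 1000 → (3.000,3.306)–(2.559,3.000)
cell (3,0): code 0010 → (3.000,0.784)–(3.529,1.000)
cell (3,1): code 0111 → (3.529,1.000)–(4.000,1.281)
cell (3,3): code 1001 → (4.000,3.232)–(3.000,3.306)
cell (4,1): code 0010 → (4.000,1.281)–(4.470,2.000)
cell (4,2): code 0011 → (4.470,2.000)–(4.255,3.000)
cell (4,3): code 0001 → (4.255,3.000)–(4.000,3.232)
total: 12 segments, chained into 1 closed loop(s), length Σ = 7.803750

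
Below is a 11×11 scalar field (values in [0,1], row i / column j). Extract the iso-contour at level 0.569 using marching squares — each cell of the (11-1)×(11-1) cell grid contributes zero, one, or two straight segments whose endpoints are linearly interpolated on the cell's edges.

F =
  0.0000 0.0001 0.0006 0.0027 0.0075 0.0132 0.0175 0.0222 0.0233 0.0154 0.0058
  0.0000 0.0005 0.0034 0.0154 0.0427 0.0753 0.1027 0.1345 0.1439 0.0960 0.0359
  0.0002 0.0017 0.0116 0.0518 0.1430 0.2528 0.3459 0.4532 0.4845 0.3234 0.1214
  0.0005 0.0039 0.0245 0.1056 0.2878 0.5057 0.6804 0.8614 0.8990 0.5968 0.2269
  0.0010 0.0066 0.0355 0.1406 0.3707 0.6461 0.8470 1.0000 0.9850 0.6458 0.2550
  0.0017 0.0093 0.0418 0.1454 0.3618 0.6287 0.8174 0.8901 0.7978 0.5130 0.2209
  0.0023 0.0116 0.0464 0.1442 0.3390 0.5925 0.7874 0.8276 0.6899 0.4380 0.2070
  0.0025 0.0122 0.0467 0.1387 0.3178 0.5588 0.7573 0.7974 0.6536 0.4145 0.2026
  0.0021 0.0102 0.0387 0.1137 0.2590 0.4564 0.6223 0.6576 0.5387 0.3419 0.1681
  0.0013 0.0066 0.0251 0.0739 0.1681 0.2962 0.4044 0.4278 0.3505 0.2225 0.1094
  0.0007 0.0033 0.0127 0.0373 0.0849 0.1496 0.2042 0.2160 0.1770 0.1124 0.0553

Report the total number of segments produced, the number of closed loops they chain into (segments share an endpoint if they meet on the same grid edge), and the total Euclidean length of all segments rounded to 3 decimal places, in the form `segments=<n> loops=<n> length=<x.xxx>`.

cell (2,5): code 0100 → (2.667,6.000)–(3.000,5.362)
cell (2,6): code 1100 → (2.284,7.000)–(2.667,6.000)
cell (2,7): code 1100 → (2.204,8.000)–(2.284,7.000)
cell (2,8): code 1100 → (2.898,9.000)–(2.204,8.000)
cell (2,9): code 1000 → (3.000,9.075)–(2.898,9.000)
cell (3,4): code 0100 → (3.451,5.000)–(4.000,4.720)
cell (3,5): code 1110 → (3.000,5.362)–(3.451,5.000)
cell (3,9): code 1001 → (4.000,9.197)–(3.000,9.075)
cell (4,4): code 0110 → (4.000,4.720)–(5.000,4.776)
cell (4,8): code 1011 → (5.000,8.803)–(4.578,9.000)
cell (4,9): code 0001 → (4.578,9.000)–(4.000,9.197)
cell (5,4): code 0110 → (5.000,4.776)–(6.000,4.907)
cell (5,8): code 1001 → (6.000,8.480)–(5.000,8.803)
cell (6,4): code 0010 → (6.000,4.907)–(6.697,5.000)
cell (6,5): code 0111 → (6.697,5.000)–(7.000,5.051)
cell (6,8): code 1001 → (7.000,8.354)–(6.000,8.480)
cell (7,5): code 0110 → (7.000,5.051)–(8.000,5.679)
cell (7,7): code 1011 → (8.000,7.745)–(7.736,8.000)
cell (7,8): code 0001 → (7.736,8.000)–(7.000,8.354)
cell (8,5): code 0010 → (8.000,5.679)–(8.245,6.000)
cell (8,6): code 0011 → (8.245,6.000)–(8.386,7.000)
cell (8,7): code 0001 → (8.386,7.000)–(8.000,7.745)
total: 22 segments, chained into 1 closed loop(s), length Σ = 17.111940

segments=22 loops=1 length=17.112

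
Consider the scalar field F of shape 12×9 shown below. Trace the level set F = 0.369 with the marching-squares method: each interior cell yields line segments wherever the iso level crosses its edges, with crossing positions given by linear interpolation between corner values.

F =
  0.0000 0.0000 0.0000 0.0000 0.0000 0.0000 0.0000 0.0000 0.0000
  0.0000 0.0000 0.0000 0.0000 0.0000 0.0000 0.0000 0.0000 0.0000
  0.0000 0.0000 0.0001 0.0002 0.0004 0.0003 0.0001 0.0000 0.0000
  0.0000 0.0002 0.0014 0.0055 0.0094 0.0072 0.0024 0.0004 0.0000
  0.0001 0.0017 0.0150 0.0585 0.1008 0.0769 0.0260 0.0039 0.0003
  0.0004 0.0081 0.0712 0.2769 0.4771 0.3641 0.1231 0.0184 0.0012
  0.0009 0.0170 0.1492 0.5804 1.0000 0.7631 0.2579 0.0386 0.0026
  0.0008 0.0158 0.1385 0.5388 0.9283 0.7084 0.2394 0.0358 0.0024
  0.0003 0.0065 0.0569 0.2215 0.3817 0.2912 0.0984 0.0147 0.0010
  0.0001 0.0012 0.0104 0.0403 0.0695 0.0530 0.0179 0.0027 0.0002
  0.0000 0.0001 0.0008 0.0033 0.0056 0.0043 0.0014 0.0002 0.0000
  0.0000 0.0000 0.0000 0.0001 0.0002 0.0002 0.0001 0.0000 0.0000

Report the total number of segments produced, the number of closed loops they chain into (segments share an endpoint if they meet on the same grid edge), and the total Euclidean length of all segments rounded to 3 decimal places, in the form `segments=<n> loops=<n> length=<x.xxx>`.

segments=14 loops=1 length=10.239

cell (4,3): code 0100 → (4.713,4.000)–(5.000,3.460)
cell (4,4): code 1000 → (5.000,4.957)–(4.713,4.000)
cell (5,2): code 0100 → (5.303,3.000)–(6.000,2.510)
cell (5,3): code 1110 → (5.000,3.460)–(5.303,3.000)
cell (5,4): code 1101 → (5.012,5.000)–(5.000,4.957)
cell (5,5): code 1000 → (6.000,5.780)–(5.012,5.000)
cell (6,2): code 0110 → (6.000,2.510)–(7.000,2.576)
cell (6,5): code 1001 → (7.000,5.724)–(6.000,5.780)
cell (7,2): code 0010 → (7.000,2.576)–(7.535,3.000)
cell (7,3): code 0111 → (7.535,3.000)–(8.000,3.921)
cell (7,4): code 1011 → (8.000,4.140)–(7.814,5.000)
cell (7,5): code 0001 → (7.814,5.000)–(7.000,5.724)
cell (8,3): code 0010 → (8.000,3.921)–(8.041,4.000)
cell (8,4): code 0001 → (8.041,4.000)–(8.000,4.140)
total: 14 segments, chained into 1 closed loop(s), length Σ = 10.238779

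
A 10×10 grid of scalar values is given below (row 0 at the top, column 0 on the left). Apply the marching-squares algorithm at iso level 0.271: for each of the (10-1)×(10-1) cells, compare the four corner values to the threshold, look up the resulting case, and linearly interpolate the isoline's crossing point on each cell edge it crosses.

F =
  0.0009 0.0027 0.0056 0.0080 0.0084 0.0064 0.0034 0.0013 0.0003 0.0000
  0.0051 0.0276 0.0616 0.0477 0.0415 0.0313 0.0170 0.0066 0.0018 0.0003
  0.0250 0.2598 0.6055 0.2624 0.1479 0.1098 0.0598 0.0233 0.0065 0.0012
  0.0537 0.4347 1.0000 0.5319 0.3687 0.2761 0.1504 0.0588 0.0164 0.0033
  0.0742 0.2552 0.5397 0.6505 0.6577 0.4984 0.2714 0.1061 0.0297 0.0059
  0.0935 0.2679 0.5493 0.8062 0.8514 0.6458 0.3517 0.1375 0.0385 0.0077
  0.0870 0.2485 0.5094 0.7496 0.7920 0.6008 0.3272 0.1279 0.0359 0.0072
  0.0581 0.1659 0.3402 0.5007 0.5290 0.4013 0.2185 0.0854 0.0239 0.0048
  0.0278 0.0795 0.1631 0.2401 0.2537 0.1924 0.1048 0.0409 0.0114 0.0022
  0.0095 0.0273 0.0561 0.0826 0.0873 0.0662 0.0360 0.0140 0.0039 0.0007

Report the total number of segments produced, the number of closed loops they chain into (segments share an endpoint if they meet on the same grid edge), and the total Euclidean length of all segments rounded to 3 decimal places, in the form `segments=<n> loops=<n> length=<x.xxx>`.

cell (1,1): code 0100 → (1.385,2.000)–(2.000,1.032)
cell (1,2): code 1000 → (2.000,2.975)–(1.385,2.000)
cell (2,0): code 0100 → (2.064,1.000)–(3.000,0.570)
cell (2,1): code 1110 → (2.000,1.032)–(2.064,1.000)
cell (2,2): code 1101 → (2.032,3.000)–(2.000,2.975)
cell (2,3): code 1100 → (2.558,4.000)–(2.032,3.000)
cell (2,4): code 1100 → (2.969,5.000)–(2.558,4.000)
cell (2,5): code 1000 → (3.000,5.041)–(2.969,5.000)
cell (3,0): code 0010 → (3.000,0.570)–(3.912,1.000)
cell (3,1): code 0111 → (3.912,1.000)–(4.000,1.056)
cell (3,5): code 1101 → (3.997,6.000)–(3.000,5.041)
cell (3,6): code 1000 → (4.000,6.002)–(3.997,6.000)
cell (4,1): code 0110 → (4.000,1.056)–(5.000,1.011)
cell (4,6): code 1001 → (5.000,6.377)–(4.000,6.002)
cell (5,1): code 0110 → (5.000,1.011)–(6.000,1.086)
cell (5,6): code 1001 → (6.000,6.282)–(5.000,6.377)
cell (6,1): code 0110 → (6.000,1.086)–(7.000,1.603)
cell (6,5): code 1011 → (7.000,5.713)–(6.517,6.000)
cell (6,6): code 0001 → (6.517,6.000)–(6.000,6.282)
cell (7,1): code 0010 → (7.000,1.603)–(7.391,2.000)
cell (7,2): code 0011 → (7.391,2.000)–(7.881,3.000)
cell (7,3): code 0011 → (7.881,3.000)–(7.937,4.000)
cell (7,4): code 0011 → (7.937,4.000)–(7.624,5.000)
cell (7,5): code 0001 → (7.624,5.000)–(7.000,5.713)
total: 24 segments, chained into 1 closed loop(s), length Σ = 19.223374

segments=24 loops=1 length=19.223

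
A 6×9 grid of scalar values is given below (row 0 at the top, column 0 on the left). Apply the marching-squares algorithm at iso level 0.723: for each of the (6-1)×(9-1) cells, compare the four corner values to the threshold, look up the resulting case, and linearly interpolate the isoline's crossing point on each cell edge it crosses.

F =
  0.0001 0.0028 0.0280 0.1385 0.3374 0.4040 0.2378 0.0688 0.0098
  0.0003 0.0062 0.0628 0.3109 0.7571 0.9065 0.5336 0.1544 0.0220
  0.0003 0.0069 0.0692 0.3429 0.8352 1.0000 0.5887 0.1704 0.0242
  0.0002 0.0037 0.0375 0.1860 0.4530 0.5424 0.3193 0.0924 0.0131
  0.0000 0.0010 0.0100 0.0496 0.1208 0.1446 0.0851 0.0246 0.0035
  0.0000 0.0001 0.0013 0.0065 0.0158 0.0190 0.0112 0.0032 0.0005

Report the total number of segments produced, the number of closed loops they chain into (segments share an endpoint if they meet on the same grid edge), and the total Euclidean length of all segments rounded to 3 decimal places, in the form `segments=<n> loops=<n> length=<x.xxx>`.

segments=8 loops=1 length=6.116

cell (0,3): code 0100 → (0.919,4.000)–(1.000,3.924)
cell (0,4): code 1100 → (0.635,5.000)–(0.919,4.000)
cell (0,5): code 1000 → (1.000,5.492)–(0.635,5.000)
cell (1,3): code 0110 → (1.000,3.924)–(2.000,3.772)
cell (1,5): code 1001 → (2.000,5.673)–(1.000,5.492)
cell (2,3): code 0010 → (2.000,3.772)–(2.294,4.000)
cell (2,4): code 0011 → (2.294,4.000)–(2.605,5.000)
cell (2,5): code 0001 → (2.605,5.000)–(2.000,5.673)
total: 8 segments, chained into 1 closed loop(s), length Σ = 6.116235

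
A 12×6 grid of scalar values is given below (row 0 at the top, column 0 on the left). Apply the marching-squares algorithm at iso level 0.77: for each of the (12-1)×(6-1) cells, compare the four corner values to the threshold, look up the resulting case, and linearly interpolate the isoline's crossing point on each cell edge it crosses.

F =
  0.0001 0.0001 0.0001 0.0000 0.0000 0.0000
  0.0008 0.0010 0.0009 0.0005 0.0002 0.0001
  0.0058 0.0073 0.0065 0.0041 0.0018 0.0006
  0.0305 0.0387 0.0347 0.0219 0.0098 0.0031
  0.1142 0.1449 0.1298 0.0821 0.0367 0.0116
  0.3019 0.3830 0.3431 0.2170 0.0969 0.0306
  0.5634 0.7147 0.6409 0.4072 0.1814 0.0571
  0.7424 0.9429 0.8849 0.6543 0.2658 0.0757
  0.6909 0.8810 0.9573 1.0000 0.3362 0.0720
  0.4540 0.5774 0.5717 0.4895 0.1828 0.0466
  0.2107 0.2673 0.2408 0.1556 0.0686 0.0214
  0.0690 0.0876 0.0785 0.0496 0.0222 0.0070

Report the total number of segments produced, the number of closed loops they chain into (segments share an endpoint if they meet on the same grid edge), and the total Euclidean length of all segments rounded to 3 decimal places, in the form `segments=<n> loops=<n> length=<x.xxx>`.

cell (6,0): code 0100 → (6.242,1.000)–(7.000,0.138)
cell (6,1): code 1100 → (6.529,2.000)–(6.242,1.000)
cell (6,2): code 1000 → (7.000,2.498)–(6.529,2.000)
cell (7,0): code 0110 → (7.000,0.138)–(8.000,0.416)
cell (7,2): code 1101 → (7.335,3.000)–(7.000,2.498)
cell (7,3): code 1000 → (8.000,3.346)–(7.335,3.000)
cell (8,0): code 0010 → (8.000,0.416)–(8.366,1.000)
cell (8,1): code 0011 → (8.366,1.000)–(8.486,2.000)
cell (8,2): code 0011 → (8.486,2.000)–(8.451,3.000)
cell (8,3): code 0001 → (8.451,3.000)–(8.000,3.346)
total: 10 segments, chained into 1 closed loop(s), length Σ = 8.530185

segments=10 loops=1 length=8.530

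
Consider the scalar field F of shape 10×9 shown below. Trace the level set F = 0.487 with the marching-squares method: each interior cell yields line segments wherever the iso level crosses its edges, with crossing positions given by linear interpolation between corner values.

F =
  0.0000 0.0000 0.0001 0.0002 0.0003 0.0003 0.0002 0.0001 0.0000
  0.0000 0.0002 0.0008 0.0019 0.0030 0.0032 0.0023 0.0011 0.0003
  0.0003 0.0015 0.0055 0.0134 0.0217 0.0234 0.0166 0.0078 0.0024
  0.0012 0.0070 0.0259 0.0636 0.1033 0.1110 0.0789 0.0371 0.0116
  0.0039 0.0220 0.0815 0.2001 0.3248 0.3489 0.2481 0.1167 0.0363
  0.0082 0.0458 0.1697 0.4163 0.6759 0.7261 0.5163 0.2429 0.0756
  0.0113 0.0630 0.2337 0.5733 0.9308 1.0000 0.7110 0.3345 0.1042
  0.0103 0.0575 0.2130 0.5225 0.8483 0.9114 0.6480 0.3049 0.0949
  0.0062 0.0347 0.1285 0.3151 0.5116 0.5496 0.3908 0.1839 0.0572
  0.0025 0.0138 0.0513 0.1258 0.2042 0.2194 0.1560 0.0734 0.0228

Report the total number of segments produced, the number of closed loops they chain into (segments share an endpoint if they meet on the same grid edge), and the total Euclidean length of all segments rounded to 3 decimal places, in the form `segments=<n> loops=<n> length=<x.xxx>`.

segments=16 loops=1 length=11.951

cell (4,3): code 0100 → (4.462,4.000)–(5.000,3.272)
cell (4,4): code 1100 → (4.366,5.000)–(4.462,4.000)
cell (4,5): code 1100 → (4.891,6.000)–(4.366,5.000)
cell (4,6): code 1000 → (5.000,6.107)–(4.891,6.000)
cell (5,2): code 0100 → (5.450,3.000)–(6.000,2.746)
cell (5,3): code 1110 → (5.000,3.272)–(5.450,3.000)
cell (5,6): code 1001 → (6.000,6.595)–(5.000,6.107)
cell (6,2): code 0110 → (6.000,2.746)–(7.000,2.885)
cell (6,6): code 1001 → (7.000,6.469)–(6.000,6.595)
cell (7,2): code 0010 → (7.000,2.885)–(7.171,3.000)
cell (7,3): code 0111 → (7.171,3.000)–(8.000,3.875)
cell (7,5): code 1011 → (8.000,5.394)–(7.626,6.000)
cell (7,6): code 0001 → (7.626,6.000)–(7.000,6.469)
cell (8,3): code 0010 → (8.000,3.875)–(8.080,4.000)
cell (8,4): code 0011 → (8.080,4.000)–(8.190,5.000)
cell (8,5): code 0001 → (8.190,5.000)–(8.000,5.394)
total: 16 segments, chained into 1 closed loop(s), length Σ = 11.951278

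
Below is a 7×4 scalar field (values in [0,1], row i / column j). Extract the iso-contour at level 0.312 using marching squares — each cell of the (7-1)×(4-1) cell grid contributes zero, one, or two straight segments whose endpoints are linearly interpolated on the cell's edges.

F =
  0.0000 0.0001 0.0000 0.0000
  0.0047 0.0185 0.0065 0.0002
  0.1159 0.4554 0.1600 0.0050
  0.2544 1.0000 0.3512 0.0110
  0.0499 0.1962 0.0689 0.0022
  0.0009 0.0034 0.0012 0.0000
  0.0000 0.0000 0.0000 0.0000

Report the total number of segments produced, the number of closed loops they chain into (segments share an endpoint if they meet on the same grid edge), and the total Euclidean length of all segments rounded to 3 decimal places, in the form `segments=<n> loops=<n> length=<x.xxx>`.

cell (1,0): code 0100 → (1.672,1.000)–(2.000,0.578)
cell (1,1): code 1000 → (2.000,1.485)–(1.672,1.000)
cell (2,0): code 0110 → (2.000,0.578)–(3.000,0.077)
cell (2,1): code 1101 → (2.795,2.000)–(2.000,1.485)
cell (2,2): code 1000 → (3.000,2.115)–(2.795,2.000)
cell (3,0): code 0010 → (3.000,0.077)–(3.856,1.000)
cell (3,1): code 0011 → (3.856,1.000)–(3.139,2.000)
cell (3,2): code 0001 → (3.139,2.000)–(3.000,2.115)
total: 8 segments, chained into 1 closed loop(s), length Σ = 6.090835

segments=8 loops=1 length=6.091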